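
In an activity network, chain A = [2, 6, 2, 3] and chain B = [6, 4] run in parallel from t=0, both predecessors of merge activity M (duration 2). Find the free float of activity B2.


ES(B2) = sum of predecessors on chain B = 6
EF(B2) = ES + duration = 6 + 4 = 10
Successor of B2 is M. ES(M) = max(sum(A), sum(B)) = max(13, 10) = 13
Free float = ES(successor) - EF(current) = 13 - 10 = 3

3


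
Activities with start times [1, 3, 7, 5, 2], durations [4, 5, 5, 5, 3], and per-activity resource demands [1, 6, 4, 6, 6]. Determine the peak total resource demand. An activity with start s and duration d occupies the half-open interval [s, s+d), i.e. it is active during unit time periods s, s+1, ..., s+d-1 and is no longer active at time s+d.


Each activity i is active on [start_i, start_i + duration_i).
Compute total resource usage per time slot:
  t=0: active resources = [], total = 0
  t=1: active resources = [1], total = 1
  t=2: active resources = [1, 6], total = 7
  t=3: active resources = [1, 6, 6], total = 13
  t=4: active resources = [1, 6, 6], total = 13
  t=5: active resources = [6, 6], total = 12
  t=6: active resources = [6, 6], total = 12
  t=7: active resources = [6, 4, 6], total = 16
  t=8: active resources = [4, 6], total = 10
  t=9: active resources = [4, 6], total = 10
  t=10: active resources = [4], total = 4
  t=11: active resources = [4], total = 4
Peak resource demand = 16

16


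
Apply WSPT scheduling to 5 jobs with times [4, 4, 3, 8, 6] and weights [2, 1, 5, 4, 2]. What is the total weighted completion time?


Compute p/w ratios and sort ascending (WSPT): [(3, 5), (4, 2), (8, 4), (6, 2), (4, 1)]
Compute weighted completion times:
  Job (p=3,w=5): C=3, w*C=5*3=15
  Job (p=4,w=2): C=7, w*C=2*7=14
  Job (p=8,w=4): C=15, w*C=4*15=60
  Job (p=6,w=2): C=21, w*C=2*21=42
  Job (p=4,w=1): C=25, w*C=1*25=25
Total weighted completion time = 156

156


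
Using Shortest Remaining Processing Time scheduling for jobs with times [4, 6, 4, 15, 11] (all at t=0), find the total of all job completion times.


Since all jobs arrive at t=0, SRPT equals SPT ordering.
SPT order: [4, 4, 6, 11, 15]
Completion times:
  Job 1: p=4, C=4
  Job 2: p=4, C=8
  Job 3: p=6, C=14
  Job 4: p=11, C=25
  Job 5: p=15, C=40
Total completion time = 4 + 8 + 14 + 25 + 40 = 91

91


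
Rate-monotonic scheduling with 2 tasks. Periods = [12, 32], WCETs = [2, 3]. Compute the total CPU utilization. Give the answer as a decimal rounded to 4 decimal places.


Compute individual utilizations (exact fractions):
  Task 1: C/T = 2/12 = 1/6 (approx. 0.1667)
  Task 2: C/T = 3/32 (approx. 0.0938)
Total utilization U = 1/6 + 3/32 = 25/96
Rounded to 4 decimal places: U = 0.2604
RM (Liu & Layland) bound for 2 tasks = 0.828427; compare with U = 25/96 (approx. 0.260417)
U <= bound, so schedulable by RM sufficient condition.

0.2604


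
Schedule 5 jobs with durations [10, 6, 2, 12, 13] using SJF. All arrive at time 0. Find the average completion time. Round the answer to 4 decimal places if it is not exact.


SJF order (ascending): [2, 6, 10, 12, 13]
Completion times:
  Job 1: burst=2, C=2
  Job 2: burst=6, C=8
  Job 3: burst=10, C=18
  Job 4: burst=12, C=30
  Job 5: burst=13, C=43
Average completion = 101/5 = 20.2

20.2


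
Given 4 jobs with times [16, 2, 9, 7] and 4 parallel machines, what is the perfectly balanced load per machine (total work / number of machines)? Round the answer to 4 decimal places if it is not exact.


Total processing time = 16 + 2 + 9 + 7 = 34
Number of machines = 4
Ideal balanced load = 34 / 4 = 8.5

8.5


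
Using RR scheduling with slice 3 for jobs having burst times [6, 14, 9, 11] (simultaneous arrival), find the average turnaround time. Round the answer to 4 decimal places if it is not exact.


Time quantum = 3
Execution trace:
  J1 runs 3 units, time = 3
  J2 runs 3 units, time = 6
  J3 runs 3 units, time = 9
  J4 runs 3 units, time = 12
  J1 runs 3 units, time = 15
  J2 runs 3 units, time = 18
  J3 runs 3 units, time = 21
  J4 runs 3 units, time = 24
  J2 runs 3 units, time = 27
  J3 runs 3 units, time = 30
  J4 runs 3 units, time = 33
  J2 runs 3 units, time = 36
  J4 runs 2 units, time = 38
  J2 runs 2 units, time = 40
Finish times: [15, 40, 30, 38]
Average turnaround = 123/4 = 30.75

30.75


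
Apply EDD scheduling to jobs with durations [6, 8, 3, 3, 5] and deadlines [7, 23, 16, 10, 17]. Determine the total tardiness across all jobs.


Sort by due date (EDD order): [(6, 7), (3, 10), (3, 16), (5, 17), (8, 23)]
Compute completion times and tardiness:
  Job 1: p=6, d=7, C=6, tardiness=max(0,6-7)=0
  Job 2: p=3, d=10, C=9, tardiness=max(0,9-10)=0
  Job 3: p=3, d=16, C=12, tardiness=max(0,12-16)=0
  Job 4: p=5, d=17, C=17, tardiness=max(0,17-17)=0
  Job 5: p=8, d=23, C=25, tardiness=max(0,25-23)=2
Total tardiness = 2

2


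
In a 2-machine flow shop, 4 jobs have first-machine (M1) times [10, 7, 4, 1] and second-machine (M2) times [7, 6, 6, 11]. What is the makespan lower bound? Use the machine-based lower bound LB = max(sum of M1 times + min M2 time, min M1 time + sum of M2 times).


LB1 = sum(M1 times) + min(M2 times) = 22 + 6 = 28
LB2 = min(M1 times) + sum(M2 times) = 1 + 30 = 31
Lower bound = max(LB1, LB2) = max(28, 31) = 31

31


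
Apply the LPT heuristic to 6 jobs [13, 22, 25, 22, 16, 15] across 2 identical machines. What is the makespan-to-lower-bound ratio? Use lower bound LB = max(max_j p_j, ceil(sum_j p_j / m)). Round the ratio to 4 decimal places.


LPT order: [25, 22, 22, 16, 15, 13]
Machine loads after assignment: [56, 57]
LPT makespan = 57
Lower bound = max(max_job, ceil(total/2)) = max(25, 57) = 57
Ratio = 57 / 57 = 1.0

1.0


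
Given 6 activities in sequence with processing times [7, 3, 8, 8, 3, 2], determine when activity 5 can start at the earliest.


Activity 5 starts after activities 1 through 4 complete.
Predecessor durations: [7, 3, 8, 8]
ES = 7 + 3 + 8 + 8 = 26

26


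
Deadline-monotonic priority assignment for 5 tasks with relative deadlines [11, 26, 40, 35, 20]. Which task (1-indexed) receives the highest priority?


Sort tasks by relative deadline (ascending):
  Task 1: deadline = 11
  Task 5: deadline = 20
  Task 2: deadline = 26
  Task 4: deadline = 35
  Task 3: deadline = 40
Priority order (highest first): [1, 5, 2, 4, 3]
Highest priority task = 1

1


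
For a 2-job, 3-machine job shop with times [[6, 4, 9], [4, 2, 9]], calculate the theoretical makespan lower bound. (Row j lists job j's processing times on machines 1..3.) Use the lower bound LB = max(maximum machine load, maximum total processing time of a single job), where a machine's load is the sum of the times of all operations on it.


Machine loads:
  Machine 1: 6 + 4 = 10
  Machine 2: 4 + 2 = 6
  Machine 3: 9 + 9 = 18
Max machine load = 18
Job totals:
  Job 1: 19
  Job 2: 15
Max job total = 19
Lower bound = max(18, 19) = 19

19


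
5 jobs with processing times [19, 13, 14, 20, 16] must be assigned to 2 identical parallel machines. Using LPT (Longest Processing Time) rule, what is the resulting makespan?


Sort jobs in decreasing order (LPT): [20, 19, 16, 14, 13]
Assign each job to the least loaded machine:
  Machine 1: jobs [20, 14, 13], load = 47
  Machine 2: jobs [19, 16], load = 35
Makespan = max load = 47

47


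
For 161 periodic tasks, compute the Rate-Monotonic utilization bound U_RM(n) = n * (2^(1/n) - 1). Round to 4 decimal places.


Compute 2^(1/161) = 1.0043145429
Subtract 1: 1.0043145429 - 1 = 0.0043145429
Multiply by n: 161 * 0.0043145429 = 0.6946414069
Round to 4 dp: 0.6946

0.6946


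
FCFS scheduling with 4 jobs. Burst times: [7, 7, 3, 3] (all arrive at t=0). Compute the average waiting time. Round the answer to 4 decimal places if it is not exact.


FCFS order (as given): [7, 7, 3, 3]
Waiting times:
  Job 1: wait = 0
  Job 2: wait = 7
  Job 3: wait = 14
  Job 4: wait = 17
Sum of waiting times = 38
Average waiting time = 38/4 = 9.5

9.5


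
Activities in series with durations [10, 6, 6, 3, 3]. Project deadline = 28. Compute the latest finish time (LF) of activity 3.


LF(activity 3) = deadline - sum of successor durations
Successors: activities 4 through 5 with durations [3, 3]
Sum of successor durations = 6
LF = 28 - 6 = 22

22


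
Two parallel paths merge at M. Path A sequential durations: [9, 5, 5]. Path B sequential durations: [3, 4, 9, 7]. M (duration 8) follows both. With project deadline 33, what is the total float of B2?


Forward pass: ES(B2) = sum of predecessors on chain B = 3
EF = ES + duration = 3 + 4 = 7
Backward pass: LF(M) = deadline = 33; LS(M) = 33 - 8 = 25
LF(B2) = LS(M) - sum(successors on chain B) = 25 - 16 = 9
LS = LF - duration = 9 - 4 = 5
Total float = LS - ES = 5 - 3 = 2

2


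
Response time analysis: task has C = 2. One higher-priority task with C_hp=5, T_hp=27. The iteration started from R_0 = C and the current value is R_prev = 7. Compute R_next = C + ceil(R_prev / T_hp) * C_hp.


R_next = C + ceil(R_prev / T_hp) * C_hp
ceil(7 / 27) = ceil(0.2593) = 1
Interference = 1 * 5 = 5
R_next = 2 + 5 = 7
R_next = R_prev, so the iteration has converged (response time = 7).

7


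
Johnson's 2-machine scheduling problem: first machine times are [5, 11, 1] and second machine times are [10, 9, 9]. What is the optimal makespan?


Apply Johnson's rule:
  Group 1 (a <= b): [(3, 1, 9), (1, 5, 10)]
  Group 2 (a > b): [(2, 11, 9)]
Optimal job order: [3, 1, 2]
Schedule:
  Job 3: M1 done at 1, M2 done at 10
  Job 1: M1 done at 6, M2 done at 20
  Job 2: M1 done at 17, M2 done at 29
Makespan = 29

29


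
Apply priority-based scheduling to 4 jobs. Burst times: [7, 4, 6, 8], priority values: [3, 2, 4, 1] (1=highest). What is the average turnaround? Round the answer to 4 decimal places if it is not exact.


Sort by priority (ascending = highest first):
Order: [(1, 8), (2, 4), (3, 7), (4, 6)]
Completion times:
  Priority 1, burst=8, C=8
  Priority 2, burst=4, C=12
  Priority 3, burst=7, C=19
  Priority 4, burst=6, C=25
Average turnaround = 64/4 = 16.0

16.0


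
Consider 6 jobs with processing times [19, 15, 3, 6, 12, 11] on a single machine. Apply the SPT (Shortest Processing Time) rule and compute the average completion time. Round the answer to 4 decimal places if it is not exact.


Sort jobs by processing time (SPT order): [3, 6, 11, 12, 15, 19]
Compute completion times sequentially:
  Job 1: processing = 3, completes at 3
  Job 2: processing = 6, completes at 9
  Job 3: processing = 11, completes at 20
  Job 4: processing = 12, completes at 32
  Job 5: processing = 15, completes at 47
  Job 6: processing = 19, completes at 66
Sum of completion times = 177
Average completion time = 177/6 = 29.5

29.5


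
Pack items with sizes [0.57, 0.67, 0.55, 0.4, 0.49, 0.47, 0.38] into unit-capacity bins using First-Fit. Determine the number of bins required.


Place items sequentially using First-Fit:
  Item 0.57 -> new Bin 1
  Item 0.67 -> new Bin 2
  Item 0.55 -> new Bin 3
  Item 0.4 -> Bin 1 (now 0.97)
  Item 0.49 -> new Bin 4
  Item 0.47 -> Bin 4 (now 0.96)
  Item 0.38 -> Bin 3 (now 0.93)
Total bins used = 4

4


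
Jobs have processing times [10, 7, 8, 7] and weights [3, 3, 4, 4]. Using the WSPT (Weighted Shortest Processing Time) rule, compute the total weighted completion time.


Compute p/w ratios and sort ascending (WSPT): [(7, 4), (8, 4), (7, 3), (10, 3)]
Compute weighted completion times:
  Job (p=7,w=4): C=7, w*C=4*7=28
  Job (p=8,w=4): C=15, w*C=4*15=60
  Job (p=7,w=3): C=22, w*C=3*22=66
  Job (p=10,w=3): C=32, w*C=3*32=96
Total weighted completion time = 250

250


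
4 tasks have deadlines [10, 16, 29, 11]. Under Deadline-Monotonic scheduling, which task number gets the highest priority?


Sort tasks by relative deadline (ascending):
  Task 1: deadline = 10
  Task 4: deadline = 11
  Task 2: deadline = 16
  Task 3: deadline = 29
Priority order (highest first): [1, 4, 2, 3]
Highest priority task = 1

1


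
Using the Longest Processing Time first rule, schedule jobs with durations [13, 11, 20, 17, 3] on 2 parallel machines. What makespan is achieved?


Sort jobs in decreasing order (LPT): [20, 17, 13, 11, 3]
Assign each job to the least loaded machine:
  Machine 1: jobs [20, 11], load = 31
  Machine 2: jobs [17, 13, 3], load = 33
Makespan = max load = 33

33


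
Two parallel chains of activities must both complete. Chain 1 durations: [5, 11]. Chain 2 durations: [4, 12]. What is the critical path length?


Path A total = 5 + 11 = 16
Path B total = 4 + 12 = 16
Critical path = longest path = max(16, 16) = 16

16


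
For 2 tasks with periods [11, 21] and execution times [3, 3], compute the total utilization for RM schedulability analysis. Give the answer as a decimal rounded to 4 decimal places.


Compute individual utilizations (exact fractions):
  Task 1: C/T = 3/11 (approx. 0.2727)
  Task 2: C/T = 3/21 = 1/7 (approx. 0.1429)
Total utilization U = 3/11 + 1/7 = 32/77
Rounded to 4 decimal places: U = 0.4156
RM (Liu & Layland) bound for 2 tasks = 0.828427; compare with U = 32/77 (approx. 0.415584)
U <= bound, so schedulable by RM sufficient condition.

0.4156


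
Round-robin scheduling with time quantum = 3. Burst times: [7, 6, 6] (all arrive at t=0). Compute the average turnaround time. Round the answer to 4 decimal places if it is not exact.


Time quantum = 3
Execution trace:
  J1 runs 3 units, time = 3
  J2 runs 3 units, time = 6
  J3 runs 3 units, time = 9
  J1 runs 3 units, time = 12
  J2 runs 3 units, time = 15
  J3 runs 3 units, time = 18
  J1 runs 1 units, time = 19
Finish times: [19, 15, 18]
Average turnaround = 52/3 = 17.3333

17.3333


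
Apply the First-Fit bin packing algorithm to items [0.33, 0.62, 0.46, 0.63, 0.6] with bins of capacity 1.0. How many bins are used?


Place items sequentially using First-Fit:
  Item 0.33 -> new Bin 1
  Item 0.62 -> Bin 1 (now 0.95)
  Item 0.46 -> new Bin 2
  Item 0.63 -> new Bin 3
  Item 0.6 -> new Bin 4
Total bins used = 4

4


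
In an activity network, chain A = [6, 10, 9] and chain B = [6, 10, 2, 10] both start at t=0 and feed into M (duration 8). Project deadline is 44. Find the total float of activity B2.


Forward pass: ES(B2) = sum of predecessors on chain B = 6
EF = ES + duration = 6 + 10 = 16
Backward pass: LF(M) = deadline = 44; LS(M) = 44 - 8 = 36
LF(B2) = LS(M) - sum(successors on chain B) = 36 - 12 = 24
LS = LF - duration = 24 - 10 = 14
Total float = LS - ES = 14 - 6 = 8

8


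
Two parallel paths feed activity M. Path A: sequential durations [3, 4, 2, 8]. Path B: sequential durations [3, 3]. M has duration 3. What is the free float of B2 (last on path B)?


ES(B2) = sum of predecessors on chain B = 3
EF(B2) = ES + duration = 3 + 3 = 6
Successor of B2 is M. ES(M) = max(sum(A), sum(B)) = max(17, 6) = 17
Free float = ES(successor) - EF(current) = 17 - 6 = 11

11


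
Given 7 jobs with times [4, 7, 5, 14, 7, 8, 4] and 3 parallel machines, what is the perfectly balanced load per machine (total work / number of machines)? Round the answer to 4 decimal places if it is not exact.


Total processing time = 4 + 7 + 5 + 14 + 7 + 8 + 4 = 49
Number of machines = 3
Ideal balanced load = 49 / 3 = 16.3333

16.3333


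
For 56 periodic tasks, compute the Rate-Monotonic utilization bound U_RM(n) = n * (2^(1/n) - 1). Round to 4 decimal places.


Compute 2^(1/56) = 1.0124545481
Subtract 1: 1.0124545481 - 1 = 0.0124545481
Multiply by n: 56 * 0.0124545481 = 0.6974546936
Round to 4 dp: 0.6975

0.6975


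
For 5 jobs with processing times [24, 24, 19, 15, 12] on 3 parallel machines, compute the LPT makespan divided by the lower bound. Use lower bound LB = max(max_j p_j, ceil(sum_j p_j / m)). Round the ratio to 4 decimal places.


LPT order: [24, 24, 19, 15, 12]
Machine loads after assignment: [36, 24, 34]
LPT makespan = 36
Lower bound = max(max_job, ceil(total/3)) = max(24, 32) = 32
Ratio = 36 / 32 = 1.125

1.125


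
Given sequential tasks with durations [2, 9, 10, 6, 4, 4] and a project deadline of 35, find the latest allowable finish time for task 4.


LF(activity 4) = deadline - sum of successor durations
Successors: activities 5 through 6 with durations [4, 4]
Sum of successor durations = 8
LF = 35 - 8 = 27

27


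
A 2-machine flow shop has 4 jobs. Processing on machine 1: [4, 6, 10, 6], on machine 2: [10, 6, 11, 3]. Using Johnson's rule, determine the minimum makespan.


Apply Johnson's rule:
  Group 1 (a <= b): [(1, 4, 10), (2, 6, 6), (3, 10, 11)]
  Group 2 (a > b): [(4, 6, 3)]
Optimal job order: [1, 2, 3, 4]
Schedule:
  Job 1: M1 done at 4, M2 done at 14
  Job 2: M1 done at 10, M2 done at 20
  Job 3: M1 done at 20, M2 done at 31
  Job 4: M1 done at 26, M2 done at 34
Makespan = 34

34


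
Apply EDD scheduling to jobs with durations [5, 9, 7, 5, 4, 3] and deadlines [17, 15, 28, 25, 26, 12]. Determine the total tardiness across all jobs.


Sort by due date (EDD order): [(3, 12), (9, 15), (5, 17), (5, 25), (4, 26), (7, 28)]
Compute completion times and tardiness:
  Job 1: p=3, d=12, C=3, tardiness=max(0,3-12)=0
  Job 2: p=9, d=15, C=12, tardiness=max(0,12-15)=0
  Job 3: p=5, d=17, C=17, tardiness=max(0,17-17)=0
  Job 4: p=5, d=25, C=22, tardiness=max(0,22-25)=0
  Job 5: p=4, d=26, C=26, tardiness=max(0,26-26)=0
  Job 6: p=7, d=28, C=33, tardiness=max(0,33-28)=5
Total tardiness = 5

5


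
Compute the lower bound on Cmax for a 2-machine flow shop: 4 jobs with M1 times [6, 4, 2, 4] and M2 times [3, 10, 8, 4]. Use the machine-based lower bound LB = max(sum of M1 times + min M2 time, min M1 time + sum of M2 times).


LB1 = sum(M1 times) + min(M2 times) = 16 + 3 = 19
LB2 = min(M1 times) + sum(M2 times) = 2 + 25 = 27
Lower bound = max(LB1, LB2) = max(19, 27) = 27

27


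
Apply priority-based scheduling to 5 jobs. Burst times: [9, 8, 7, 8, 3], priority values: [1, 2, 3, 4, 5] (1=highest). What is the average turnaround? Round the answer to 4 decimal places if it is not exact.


Sort by priority (ascending = highest first):
Order: [(1, 9), (2, 8), (3, 7), (4, 8), (5, 3)]
Completion times:
  Priority 1, burst=9, C=9
  Priority 2, burst=8, C=17
  Priority 3, burst=7, C=24
  Priority 4, burst=8, C=32
  Priority 5, burst=3, C=35
Average turnaround = 117/5 = 23.4

23.4


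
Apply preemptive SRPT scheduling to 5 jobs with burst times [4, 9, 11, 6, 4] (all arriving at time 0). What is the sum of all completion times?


Since all jobs arrive at t=0, SRPT equals SPT ordering.
SPT order: [4, 4, 6, 9, 11]
Completion times:
  Job 1: p=4, C=4
  Job 2: p=4, C=8
  Job 3: p=6, C=14
  Job 4: p=9, C=23
  Job 5: p=11, C=34
Total completion time = 4 + 8 + 14 + 23 + 34 = 83

83


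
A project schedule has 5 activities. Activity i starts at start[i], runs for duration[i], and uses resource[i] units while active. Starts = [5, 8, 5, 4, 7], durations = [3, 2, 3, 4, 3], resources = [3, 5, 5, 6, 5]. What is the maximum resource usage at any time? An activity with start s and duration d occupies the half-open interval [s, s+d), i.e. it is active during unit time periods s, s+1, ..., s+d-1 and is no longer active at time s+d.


Each activity i is active on [start_i, start_i + duration_i).
Compute total resource usage per time slot:
  t=0: active resources = [], total = 0
  t=1: active resources = [], total = 0
  t=2: active resources = [], total = 0
  t=3: active resources = [], total = 0
  t=4: active resources = [6], total = 6
  t=5: active resources = [3, 5, 6], total = 14
  t=6: active resources = [3, 5, 6], total = 14
  t=7: active resources = [3, 5, 6, 5], total = 19
  t=8: active resources = [5, 5], total = 10
  t=9: active resources = [5, 5], total = 10
Peak resource demand = 19

19


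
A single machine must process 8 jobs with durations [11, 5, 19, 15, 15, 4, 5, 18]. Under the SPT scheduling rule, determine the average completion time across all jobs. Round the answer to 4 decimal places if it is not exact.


Sort jobs by processing time (SPT order): [4, 5, 5, 11, 15, 15, 18, 19]
Compute completion times sequentially:
  Job 1: processing = 4, completes at 4
  Job 2: processing = 5, completes at 9
  Job 3: processing = 5, completes at 14
  Job 4: processing = 11, completes at 25
  Job 5: processing = 15, completes at 40
  Job 6: processing = 15, completes at 55
  Job 7: processing = 18, completes at 73
  Job 8: processing = 19, completes at 92
Sum of completion times = 312
Average completion time = 312/8 = 39.0

39.0


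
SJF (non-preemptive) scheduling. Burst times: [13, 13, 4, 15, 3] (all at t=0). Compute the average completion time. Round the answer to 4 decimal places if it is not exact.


SJF order (ascending): [3, 4, 13, 13, 15]
Completion times:
  Job 1: burst=3, C=3
  Job 2: burst=4, C=7
  Job 3: burst=13, C=20
  Job 4: burst=13, C=33
  Job 5: burst=15, C=48
Average completion = 111/5 = 22.2

22.2


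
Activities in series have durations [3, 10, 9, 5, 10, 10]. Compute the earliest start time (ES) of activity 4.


Activity 4 starts after activities 1 through 3 complete.
Predecessor durations: [3, 10, 9]
ES = 3 + 10 + 9 = 22

22


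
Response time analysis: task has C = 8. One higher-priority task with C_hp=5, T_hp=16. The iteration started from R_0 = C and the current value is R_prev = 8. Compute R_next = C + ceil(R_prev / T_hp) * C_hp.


R_next = C + ceil(R_prev / T_hp) * C_hp
ceil(8 / 16) = ceil(0.5) = 1
Interference = 1 * 5 = 5
R_next = 8 + 5 = 13

13


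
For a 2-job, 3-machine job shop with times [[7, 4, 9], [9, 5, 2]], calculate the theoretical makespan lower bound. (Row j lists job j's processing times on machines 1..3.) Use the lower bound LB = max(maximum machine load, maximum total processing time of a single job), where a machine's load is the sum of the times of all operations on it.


Machine loads:
  Machine 1: 7 + 9 = 16
  Machine 2: 4 + 5 = 9
  Machine 3: 9 + 2 = 11
Max machine load = 16
Job totals:
  Job 1: 20
  Job 2: 16
Max job total = 20
Lower bound = max(16, 20) = 20

20


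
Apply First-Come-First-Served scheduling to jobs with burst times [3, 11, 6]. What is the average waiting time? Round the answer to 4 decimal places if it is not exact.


FCFS order (as given): [3, 11, 6]
Waiting times:
  Job 1: wait = 0
  Job 2: wait = 3
  Job 3: wait = 14
Sum of waiting times = 17
Average waiting time = 17/3 = 5.6667

5.6667


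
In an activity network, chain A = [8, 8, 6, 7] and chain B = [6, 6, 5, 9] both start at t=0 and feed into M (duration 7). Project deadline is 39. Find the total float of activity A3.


Forward pass: ES(A3) = sum of predecessors on chain A = 16
EF = ES + duration = 16 + 6 = 22
Backward pass: LF(M) = deadline = 39; LS(M) = 39 - 7 = 32
LF(A3) = LS(M) - sum(successors on chain A) = 32 - 7 = 25
LS = LF - duration = 25 - 6 = 19
Total float = LS - ES = 19 - 16 = 3

3


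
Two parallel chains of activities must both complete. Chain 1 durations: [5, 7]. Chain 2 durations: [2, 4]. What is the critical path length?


Path A total = 5 + 7 = 12
Path B total = 2 + 4 = 6
Critical path = longest path = max(12, 6) = 12

12


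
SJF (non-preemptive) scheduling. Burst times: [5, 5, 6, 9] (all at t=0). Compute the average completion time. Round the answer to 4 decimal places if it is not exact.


SJF order (ascending): [5, 5, 6, 9]
Completion times:
  Job 1: burst=5, C=5
  Job 2: burst=5, C=10
  Job 3: burst=6, C=16
  Job 4: burst=9, C=25
Average completion = 56/4 = 14.0

14.0


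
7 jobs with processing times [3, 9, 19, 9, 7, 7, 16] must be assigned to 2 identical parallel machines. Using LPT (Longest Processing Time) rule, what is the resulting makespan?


Sort jobs in decreasing order (LPT): [19, 16, 9, 9, 7, 7, 3]
Assign each job to the least loaded machine:
  Machine 1: jobs [19, 9, 7], load = 35
  Machine 2: jobs [16, 9, 7, 3], load = 35
Makespan = max load = 35

35


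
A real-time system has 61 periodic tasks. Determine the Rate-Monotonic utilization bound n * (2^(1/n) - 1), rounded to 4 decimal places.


Compute 2^(1/61) = 1.0114278734
Subtract 1: 1.0114278734 - 1 = 0.0114278734
Multiply by n: 61 * 0.0114278734 = 0.6971002774
Round to 4 dp: 0.6971

0.6971


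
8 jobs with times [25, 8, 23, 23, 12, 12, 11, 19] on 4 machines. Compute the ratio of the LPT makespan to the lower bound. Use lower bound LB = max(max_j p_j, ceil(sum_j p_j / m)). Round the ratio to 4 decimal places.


LPT order: [25, 23, 23, 19, 12, 12, 11, 8]
Machine loads after assignment: [33, 35, 34, 31]
LPT makespan = 35
Lower bound = max(max_job, ceil(total/4)) = max(25, 34) = 34
Ratio = 35 / 34 = 1.0294

1.0294


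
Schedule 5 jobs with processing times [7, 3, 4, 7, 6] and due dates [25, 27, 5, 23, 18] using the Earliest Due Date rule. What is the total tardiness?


Sort by due date (EDD order): [(4, 5), (6, 18), (7, 23), (7, 25), (3, 27)]
Compute completion times and tardiness:
  Job 1: p=4, d=5, C=4, tardiness=max(0,4-5)=0
  Job 2: p=6, d=18, C=10, tardiness=max(0,10-18)=0
  Job 3: p=7, d=23, C=17, tardiness=max(0,17-23)=0
  Job 4: p=7, d=25, C=24, tardiness=max(0,24-25)=0
  Job 5: p=3, d=27, C=27, tardiness=max(0,27-27)=0
Total tardiness = 0

0


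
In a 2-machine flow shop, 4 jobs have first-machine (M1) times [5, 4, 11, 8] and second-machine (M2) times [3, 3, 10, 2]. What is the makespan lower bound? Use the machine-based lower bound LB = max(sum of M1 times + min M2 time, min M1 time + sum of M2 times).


LB1 = sum(M1 times) + min(M2 times) = 28 + 2 = 30
LB2 = min(M1 times) + sum(M2 times) = 4 + 18 = 22
Lower bound = max(LB1, LB2) = max(30, 22) = 30

30


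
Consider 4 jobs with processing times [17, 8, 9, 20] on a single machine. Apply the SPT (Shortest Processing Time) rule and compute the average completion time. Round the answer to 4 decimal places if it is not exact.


Sort jobs by processing time (SPT order): [8, 9, 17, 20]
Compute completion times sequentially:
  Job 1: processing = 8, completes at 8
  Job 2: processing = 9, completes at 17
  Job 3: processing = 17, completes at 34
  Job 4: processing = 20, completes at 54
Sum of completion times = 113
Average completion time = 113/4 = 28.25

28.25


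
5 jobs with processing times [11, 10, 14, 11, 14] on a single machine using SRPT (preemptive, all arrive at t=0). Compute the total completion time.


Since all jobs arrive at t=0, SRPT equals SPT ordering.
SPT order: [10, 11, 11, 14, 14]
Completion times:
  Job 1: p=10, C=10
  Job 2: p=11, C=21
  Job 3: p=11, C=32
  Job 4: p=14, C=46
  Job 5: p=14, C=60
Total completion time = 10 + 21 + 32 + 46 + 60 = 169

169


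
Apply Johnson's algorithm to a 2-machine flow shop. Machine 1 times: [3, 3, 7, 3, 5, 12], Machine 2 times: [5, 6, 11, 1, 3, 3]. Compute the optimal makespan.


Apply Johnson's rule:
  Group 1 (a <= b): [(1, 3, 5), (2, 3, 6), (3, 7, 11)]
  Group 2 (a > b): [(5, 5, 3), (6, 12, 3), (4, 3, 1)]
Optimal job order: [1, 2, 3, 5, 6, 4]
Schedule:
  Job 1: M1 done at 3, M2 done at 8
  Job 2: M1 done at 6, M2 done at 14
  Job 3: M1 done at 13, M2 done at 25
  Job 5: M1 done at 18, M2 done at 28
  Job 6: M1 done at 30, M2 done at 33
  Job 4: M1 done at 33, M2 done at 34
Makespan = 34

34


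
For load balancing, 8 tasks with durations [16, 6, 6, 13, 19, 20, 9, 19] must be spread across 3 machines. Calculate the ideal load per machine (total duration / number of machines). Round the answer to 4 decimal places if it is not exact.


Total processing time = 16 + 6 + 6 + 13 + 19 + 20 + 9 + 19 = 108
Number of machines = 3
Ideal balanced load = 108 / 3 = 36.0

36.0


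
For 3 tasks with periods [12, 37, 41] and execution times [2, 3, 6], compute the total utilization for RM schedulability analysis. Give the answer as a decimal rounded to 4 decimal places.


Compute individual utilizations (exact fractions):
  Task 1: C/T = 2/12 = 1/6 (approx. 0.1667)
  Task 2: C/T = 3/37 (approx. 0.0811)
  Task 3: C/T = 6/41 (approx. 0.1463)
Total utilization U = 1/6 + 3/37 + 6/41 = 3587/9102
Rounded to 4 decimal places: U = 0.3941
RM (Liu & Layland) bound for 3 tasks = 0.779763; compare with U = 3587/9102 (approx. 0.394089)
U <= bound, so schedulable by RM sufficient condition.

0.3941


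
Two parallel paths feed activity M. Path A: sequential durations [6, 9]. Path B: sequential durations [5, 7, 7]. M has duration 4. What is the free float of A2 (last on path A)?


ES(A2) = sum of predecessors on chain A = 6
EF(A2) = ES + duration = 6 + 9 = 15
Successor of A2 is M. ES(M) = max(sum(A), sum(B)) = max(15, 19) = 19
Free float = ES(successor) - EF(current) = 19 - 15 = 4

4


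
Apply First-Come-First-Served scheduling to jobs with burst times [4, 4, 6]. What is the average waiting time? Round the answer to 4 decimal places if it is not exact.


FCFS order (as given): [4, 4, 6]
Waiting times:
  Job 1: wait = 0
  Job 2: wait = 4
  Job 3: wait = 8
Sum of waiting times = 12
Average waiting time = 12/3 = 4.0

4.0


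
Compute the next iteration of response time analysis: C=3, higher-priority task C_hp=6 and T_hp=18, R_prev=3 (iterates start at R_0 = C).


R_next = C + ceil(R_prev / T_hp) * C_hp
ceil(3 / 18) = ceil(0.1667) = 1
Interference = 1 * 6 = 6
R_next = 3 + 6 = 9

9


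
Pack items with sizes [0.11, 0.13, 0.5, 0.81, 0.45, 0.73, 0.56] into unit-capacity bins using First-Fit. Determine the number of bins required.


Place items sequentially using First-Fit:
  Item 0.11 -> new Bin 1
  Item 0.13 -> Bin 1 (now 0.24)
  Item 0.5 -> Bin 1 (now 0.74)
  Item 0.81 -> new Bin 2
  Item 0.45 -> new Bin 3
  Item 0.73 -> new Bin 4
  Item 0.56 -> new Bin 5
Total bins used = 5

5


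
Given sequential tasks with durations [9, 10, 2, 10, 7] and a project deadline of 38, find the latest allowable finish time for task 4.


LF(activity 4) = deadline - sum of successor durations
Successors: activities 5 through 5 with durations [7]
Sum of successor durations = 7
LF = 38 - 7 = 31

31


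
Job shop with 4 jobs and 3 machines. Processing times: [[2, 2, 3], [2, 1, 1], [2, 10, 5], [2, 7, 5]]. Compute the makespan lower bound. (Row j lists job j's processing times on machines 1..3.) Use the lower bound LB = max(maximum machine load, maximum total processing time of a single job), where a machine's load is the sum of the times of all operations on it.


Machine loads:
  Machine 1: 2 + 2 + 2 + 2 = 8
  Machine 2: 2 + 1 + 10 + 7 = 20
  Machine 3: 3 + 1 + 5 + 5 = 14
Max machine load = 20
Job totals:
  Job 1: 7
  Job 2: 4
  Job 3: 17
  Job 4: 14
Max job total = 17
Lower bound = max(20, 17) = 20

20


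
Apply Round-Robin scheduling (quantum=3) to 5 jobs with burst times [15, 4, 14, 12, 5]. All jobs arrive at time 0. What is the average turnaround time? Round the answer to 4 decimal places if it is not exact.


Time quantum = 3
Execution trace:
  J1 runs 3 units, time = 3
  J2 runs 3 units, time = 6
  J3 runs 3 units, time = 9
  J4 runs 3 units, time = 12
  J5 runs 3 units, time = 15
  J1 runs 3 units, time = 18
  J2 runs 1 units, time = 19
  J3 runs 3 units, time = 22
  J4 runs 3 units, time = 25
  J5 runs 2 units, time = 27
  J1 runs 3 units, time = 30
  J3 runs 3 units, time = 33
  J4 runs 3 units, time = 36
  J1 runs 3 units, time = 39
  J3 runs 3 units, time = 42
  J4 runs 3 units, time = 45
  J1 runs 3 units, time = 48
  J3 runs 2 units, time = 50
Finish times: [48, 19, 50, 45, 27]
Average turnaround = 189/5 = 37.8

37.8


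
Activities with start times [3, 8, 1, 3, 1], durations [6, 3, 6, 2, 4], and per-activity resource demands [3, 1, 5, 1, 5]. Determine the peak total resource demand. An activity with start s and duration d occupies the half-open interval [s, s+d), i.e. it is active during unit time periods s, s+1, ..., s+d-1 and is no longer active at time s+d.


Each activity i is active on [start_i, start_i + duration_i).
Compute total resource usage per time slot:
  t=0: active resources = [], total = 0
  t=1: active resources = [5, 5], total = 10
  t=2: active resources = [5, 5], total = 10
  t=3: active resources = [3, 5, 1, 5], total = 14
  t=4: active resources = [3, 5, 1, 5], total = 14
  t=5: active resources = [3, 5], total = 8
  t=6: active resources = [3, 5], total = 8
  t=7: active resources = [3], total = 3
  t=8: active resources = [3, 1], total = 4
  t=9: active resources = [1], total = 1
  t=10: active resources = [1], total = 1
Peak resource demand = 14

14


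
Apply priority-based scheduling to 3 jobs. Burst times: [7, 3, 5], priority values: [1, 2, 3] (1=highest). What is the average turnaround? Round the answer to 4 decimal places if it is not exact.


Sort by priority (ascending = highest first):
Order: [(1, 7), (2, 3), (3, 5)]
Completion times:
  Priority 1, burst=7, C=7
  Priority 2, burst=3, C=10
  Priority 3, burst=5, C=15
Average turnaround = 32/3 = 10.6667

10.6667


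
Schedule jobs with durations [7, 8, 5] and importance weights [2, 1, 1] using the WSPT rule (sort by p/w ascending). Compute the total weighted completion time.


Compute p/w ratios and sort ascending (WSPT): [(7, 2), (5, 1), (8, 1)]
Compute weighted completion times:
  Job (p=7,w=2): C=7, w*C=2*7=14
  Job (p=5,w=1): C=12, w*C=1*12=12
  Job (p=8,w=1): C=20, w*C=1*20=20
Total weighted completion time = 46

46


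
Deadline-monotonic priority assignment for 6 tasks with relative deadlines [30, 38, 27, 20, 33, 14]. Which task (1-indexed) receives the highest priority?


Sort tasks by relative deadline (ascending):
  Task 6: deadline = 14
  Task 4: deadline = 20
  Task 3: deadline = 27
  Task 1: deadline = 30
  Task 5: deadline = 33
  Task 2: deadline = 38
Priority order (highest first): [6, 4, 3, 1, 5, 2]
Highest priority task = 6

6


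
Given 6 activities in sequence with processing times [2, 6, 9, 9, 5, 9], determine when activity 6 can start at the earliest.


Activity 6 starts after activities 1 through 5 complete.
Predecessor durations: [2, 6, 9, 9, 5]
ES = 2 + 6 + 9 + 9 + 5 = 31

31


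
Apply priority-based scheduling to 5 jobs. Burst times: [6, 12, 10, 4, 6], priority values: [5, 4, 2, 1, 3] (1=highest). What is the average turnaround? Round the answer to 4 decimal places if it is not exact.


Sort by priority (ascending = highest first):
Order: [(1, 4), (2, 10), (3, 6), (4, 12), (5, 6)]
Completion times:
  Priority 1, burst=4, C=4
  Priority 2, burst=10, C=14
  Priority 3, burst=6, C=20
  Priority 4, burst=12, C=32
  Priority 5, burst=6, C=38
Average turnaround = 108/5 = 21.6

21.6


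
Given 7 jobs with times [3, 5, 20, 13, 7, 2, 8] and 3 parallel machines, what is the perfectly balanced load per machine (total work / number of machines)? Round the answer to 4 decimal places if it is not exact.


Total processing time = 3 + 5 + 20 + 13 + 7 + 2 + 8 = 58
Number of machines = 3
Ideal balanced load = 58 / 3 = 19.3333

19.3333


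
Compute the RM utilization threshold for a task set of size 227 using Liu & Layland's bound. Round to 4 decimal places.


Compute 2^(1/227) = 1.0030581785
Subtract 1: 1.0030581785 - 1 = 0.0030581785
Multiply by n: 227 * 0.0030581785 = 0.6942065195
Round to 4 dp: 0.6942

0.6942


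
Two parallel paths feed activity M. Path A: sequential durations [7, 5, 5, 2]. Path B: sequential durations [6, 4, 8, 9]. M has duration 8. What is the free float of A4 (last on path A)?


ES(A4) = sum of predecessors on chain A = 17
EF(A4) = ES + duration = 17 + 2 = 19
Successor of A4 is M. ES(M) = max(sum(A), sum(B)) = max(19, 27) = 27
Free float = ES(successor) - EF(current) = 27 - 19 = 8

8


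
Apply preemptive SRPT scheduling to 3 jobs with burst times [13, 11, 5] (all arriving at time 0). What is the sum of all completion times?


Since all jobs arrive at t=0, SRPT equals SPT ordering.
SPT order: [5, 11, 13]
Completion times:
  Job 1: p=5, C=5
  Job 2: p=11, C=16
  Job 3: p=13, C=29
Total completion time = 5 + 16 + 29 = 50

50


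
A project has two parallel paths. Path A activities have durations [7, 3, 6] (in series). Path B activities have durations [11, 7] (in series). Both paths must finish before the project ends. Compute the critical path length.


Path A total = 7 + 3 + 6 = 16
Path B total = 11 + 7 = 18
Critical path = longest path = max(16, 18) = 18

18


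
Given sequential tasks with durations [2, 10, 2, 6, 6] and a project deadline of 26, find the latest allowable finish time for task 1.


LF(activity 1) = deadline - sum of successor durations
Successors: activities 2 through 5 with durations [10, 2, 6, 6]
Sum of successor durations = 24
LF = 26 - 24 = 2

2


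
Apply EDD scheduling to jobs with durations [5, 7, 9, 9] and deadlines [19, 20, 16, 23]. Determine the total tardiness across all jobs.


Sort by due date (EDD order): [(9, 16), (5, 19), (7, 20), (9, 23)]
Compute completion times and tardiness:
  Job 1: p=9, d=16, C=9, tardiness=max(0,9-16)=0
  Job 2: p=5, d=19, C=14, tardiness=max(0,14-19)=0
  Job 3: p=7, d=20, C=21, tardiness=max(0,21-20)=1
  Job 4: p=9, d=23, C=30, tardiness=max(0,30-23)=7
Total tardiness = 8

8


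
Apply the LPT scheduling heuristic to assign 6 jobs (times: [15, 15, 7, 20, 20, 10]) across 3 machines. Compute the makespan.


Sort jobs in decreasing order (LPT): [20, 20, 15, 15, 10, 7]
Assign each job to the least loaded machine:
  Machine 1: jobs [20, 10], load = 30
  Machine 2: jobs [20, 7], load = 27
  Machine 3: jobs [15, 15], load = 30
Makespan = max load = 30

30


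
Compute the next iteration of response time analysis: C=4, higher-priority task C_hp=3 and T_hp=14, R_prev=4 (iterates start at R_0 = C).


R_next = C + ceil(R_prev / T_hp) * C_hp
ceil(4 / 14) = ceil(0.2857) = 1
Interference = 1 * 3 = 3
R_next = 4 + 3 = 7

7


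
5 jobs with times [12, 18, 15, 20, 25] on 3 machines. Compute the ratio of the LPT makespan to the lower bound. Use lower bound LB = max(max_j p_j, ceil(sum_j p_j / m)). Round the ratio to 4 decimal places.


LPT order: [25, 20, 18, 15, 12]
Machine loads after assignment: [25, 32, 33]
LPT makespan = 33
Lower bound = max(max_job, ceil(total/3)) = max(25, 30) = 30
Ratio = 33 / 30 = 1.1

1.1


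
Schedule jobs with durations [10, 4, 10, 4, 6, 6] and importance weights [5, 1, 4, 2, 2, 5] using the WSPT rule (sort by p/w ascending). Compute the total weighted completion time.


Compute p/w ratios and sort ascending (WSPT): [(6, 5), (10, 5), (4, 2), (10, 4), (6, 2), (4, 1)]
Compute weighted completion times:
  Job (p=6,w=5): C=6, w*C=5*6=30
  Job (p=10,w=5): C=16, w*C=5*16=80
  Job (p=4,w=2): C=20, w*C=2*20=40
  Job (p=10,w=4): C=30, w*C=4*30=120
  Job (p=6,w=2): C=36, w*C=2*36=72
  Job (p=4,w=1): C=40, w*C=1*40=40
Total weighted completion time = 382

382


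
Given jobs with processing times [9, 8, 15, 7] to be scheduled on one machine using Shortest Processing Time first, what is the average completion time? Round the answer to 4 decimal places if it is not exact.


Sort jobs by processing time (SPT order): [7, 8, 9, 15]
Compute completion times sequentially:
  Job 1: processing = 7, completes at 7
  Job 2: processing = 8, completes at 15
  Job 3: processing = 9, completes at 24
  Job 4: processing = 15, completes at 39
Sum of completion times = 85
Average completion time = 85/4 = 21.25

21.25


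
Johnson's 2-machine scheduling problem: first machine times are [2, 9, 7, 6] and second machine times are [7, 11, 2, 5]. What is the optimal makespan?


Apply Johnson's rule:
  Group 1 (a <= b): [(1, 2, 7), (2, 9, 11)]
  Group 2 (a > b): [(4, 6, 5), (3, 7, 2)]
Optimal job order: [1, 2, 4, 3]
Schedule:
  Job 1: M1 done at 2, M2 done at 9
  Job 2: M1 done at 11, M2 done at 22
  Job 4: M1 done at 17, M2 done at 27
  Job 3: M1 done at 24, M2 done at 29
Makespan = 29

29


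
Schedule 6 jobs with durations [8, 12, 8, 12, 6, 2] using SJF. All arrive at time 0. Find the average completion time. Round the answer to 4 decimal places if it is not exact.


SJF order (ascending): [2, 6, 8, 8, 12, 12]
Completion times:
  Job 1: burst=2, C=2
  Job 2: burst=6, C=8
  Job 3: burst=8, C=16
  Job 4: burst=8, C=24
  Job 5: burst=12, C=36
  Job 6: burst=12, C=48
Average completion = 134/6 = 22.3333

22.3333


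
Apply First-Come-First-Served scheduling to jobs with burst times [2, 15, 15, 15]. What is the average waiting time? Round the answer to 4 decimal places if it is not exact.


FCFS order (as given): [2, 15, 15, 15]
Waiting times:
  Job 1: wait = 0
  Job 2: wait = 2
  Job 3: wait = 17
  Job 4: wait = 32
Sum of waiting times = 51
Average waiting time = 51/4 = 12.75

12.75
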